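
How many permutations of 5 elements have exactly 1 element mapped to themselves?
Choose the 1 fixed point C(5,1) = 5, derange the rest: !4 = Σ_{j=0}^{4} (-1)^j·4!/j! = 24 - 24 + 12 - 4 + 1 = 9. Product = 5 × 9 = 45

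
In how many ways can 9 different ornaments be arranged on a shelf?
9! = 362880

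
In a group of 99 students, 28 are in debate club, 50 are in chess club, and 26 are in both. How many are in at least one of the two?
|A∪B| = |A| + |B| - |A∩B| = 28 + 50 - 26 = 52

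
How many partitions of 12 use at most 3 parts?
By conjugation, equals partitions of 12 into parts ≤ 3. Let r_j(i) = number of partitions of i into parts ≤ j, for i = 0..12. r_1(i) = 1 for all i; r_j(i) = r_{j-1}(i) + r_j(i-j). Rows j = 2..3: ≤2: 1 1 2 2 3 3 4 4 5 5 6 6 7; ≤3: 1 1 2 3 4 5 7 8 10 12 14 16 19. r_3(12) = 19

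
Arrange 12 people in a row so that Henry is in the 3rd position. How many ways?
Fix one position: (12-1)! = 39916800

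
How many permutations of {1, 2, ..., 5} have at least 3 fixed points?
Exactly j fixed points: C(5,j)·!(5-j); sum over j ≥ 3 (derangement numbers via !m = (m-1)·(!(m-1) + !(m-2)): !0..!2 = 1, 0, 1). Σ_{j=3}^{5} C(5,j)·!(5-j) = C(5,3)·!2 + C(5,4)·!1 + C(5,5)·!0 = 10·1 + 5·0 + 1·1 = 11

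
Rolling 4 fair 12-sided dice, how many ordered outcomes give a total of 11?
Coefficient of x^11 in (x + x² + ... + x^12)^4. By inclusion-exclusion on dice exceeding 12: Σ_j (-1)^j C(4,j)·C(11-1-12j, 3) = C(4,0)·C(10,3) = 1·120 = 120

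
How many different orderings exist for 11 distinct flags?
11! = 39916800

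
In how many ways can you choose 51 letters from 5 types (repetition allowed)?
C(51+5-1, 5-1) = C(55, 4) = 341055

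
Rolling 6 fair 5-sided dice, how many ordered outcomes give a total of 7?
Coefficient of x^7 in (x + x² + ... + x^5)^6. By inclusion-exclusion on dice exceeding 5: Σ_j (-1)^j C(6,j)·C(7-1-5j, 5) = C(6,0)·C(6,5) = 1·6 = 6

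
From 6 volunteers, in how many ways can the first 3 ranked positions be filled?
P(6,3) = 6!/(6-3)! = 120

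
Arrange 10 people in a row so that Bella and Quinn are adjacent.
Treat as block: (10-1)! × 2! = 362880 × 2 = 725760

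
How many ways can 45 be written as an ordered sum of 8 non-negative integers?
C(45+8-1, 8-1) = C(52, 7) = 133784560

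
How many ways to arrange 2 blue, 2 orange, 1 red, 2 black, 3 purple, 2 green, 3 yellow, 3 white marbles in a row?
18! / (2! × 2! × 1! × 2! × 3! × 2! × 3! × 3!) = 1852538688000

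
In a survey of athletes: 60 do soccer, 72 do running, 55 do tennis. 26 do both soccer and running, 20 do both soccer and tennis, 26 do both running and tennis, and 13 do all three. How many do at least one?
|A∪B∪C| = 60+72+55-26-20-26+13 = 128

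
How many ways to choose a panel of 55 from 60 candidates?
C(60,55) = 60!/(55!×5!) = 5461512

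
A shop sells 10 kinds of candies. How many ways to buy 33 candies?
C(33+10-1, 10-1) = C(42, 9) = 445891810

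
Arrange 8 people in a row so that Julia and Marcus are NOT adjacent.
Total - adjacent = 8! - (8-1)!×2 = 40320 - 10080 = 30240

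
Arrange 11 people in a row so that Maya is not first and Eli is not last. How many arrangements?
By inclusion-exclusion: 11! - 2×(11-1)! + (11-2)! = 39916800 - 7257600 + 362880 = 33022080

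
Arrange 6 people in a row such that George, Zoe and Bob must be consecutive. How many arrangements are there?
Treat the 3 as one block: (6-3+1)! × 3! = 24 × 6 = 144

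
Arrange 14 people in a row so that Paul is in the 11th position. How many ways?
Fix one position: (14-1)! = 6227020800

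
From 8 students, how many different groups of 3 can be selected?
C(8,3) = 8!/(3!×5!) = 56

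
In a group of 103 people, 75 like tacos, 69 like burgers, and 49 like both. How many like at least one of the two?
|A∪B| = |A| + |B| - |A∩B| = 75 + 69 - 49 = 95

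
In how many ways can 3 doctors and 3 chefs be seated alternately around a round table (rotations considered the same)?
Fix one of the doctors: (3-1)! ways for the remaining doctors, × 3! ways for the chefs = 2 × 6 = 12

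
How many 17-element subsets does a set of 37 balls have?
C(37,17) = 37!/(17!×20!) = 15905368710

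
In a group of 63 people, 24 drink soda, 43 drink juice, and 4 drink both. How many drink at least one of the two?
|A∪B| = |A| + |B| - |A∩B| = 24 + 43 - 4 = 63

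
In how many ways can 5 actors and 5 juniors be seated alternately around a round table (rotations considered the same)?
Fix one of the actors: (5-1)! ways for the remaining actors, × 5! ways for the juniors = 24 × 120 = 2880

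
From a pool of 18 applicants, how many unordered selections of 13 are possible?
C(18,13) = 18!/(13!×5!) = 8568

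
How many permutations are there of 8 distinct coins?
8! = 40320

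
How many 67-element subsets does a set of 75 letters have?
C(75,67) = 75!/(67!×8!) = 16871053725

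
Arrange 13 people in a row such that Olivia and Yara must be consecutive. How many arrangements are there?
Treat the 2 as one block: (13-2+1)! × 2! = 479001600 × 2 = 958003200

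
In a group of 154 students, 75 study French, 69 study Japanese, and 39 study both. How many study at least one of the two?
|A∪B| = |A| + |B| - |A∩B| = 75 + 69 - 39 = 105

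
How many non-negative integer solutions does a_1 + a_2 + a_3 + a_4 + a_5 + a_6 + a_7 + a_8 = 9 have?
C(9+8-1, 8-1) = C(16, 7) = 11440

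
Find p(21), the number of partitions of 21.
Pentagonal recurrence p(n) = p(n-1) + p(n-2) - p(n-5) - p(n-7) + p(n-12) + p(n-15) - ... gives p(0..20) = 1, 1, 2, 3, 5, 7, 11, 15, 22, 30, 42, 56, 77, 101, 135, 176, 231, 297, 385, 490, 627. p(21) = p(20) + p(19) - p(16) - p(14) + p(9) + p(6) = 627 + 490 - 231 - 135 + 30 + 11 = 792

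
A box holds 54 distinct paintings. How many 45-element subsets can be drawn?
C(54,45) = 54!/(45!×9!) = 5317936260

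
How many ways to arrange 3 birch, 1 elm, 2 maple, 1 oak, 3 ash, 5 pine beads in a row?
15! / (3! × 1! × 2! × 1! × 3! × 5!) = 151351200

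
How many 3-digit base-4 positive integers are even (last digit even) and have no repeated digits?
Last∈{0,2}. Last=0: 6. Last nonzero: 1×2×P(2,1) = 4. Total = 10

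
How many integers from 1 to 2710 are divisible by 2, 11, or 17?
⌊2710/2⌋+⌊2710/11⌋+⌊2710/17⌋ - ⌊2710/22⌋-⌊2710/34⌋-⌊2710/187⌋ + ⌊2710/374⌋ = 1355+246+159 - 123-79-14 + 7 = 1551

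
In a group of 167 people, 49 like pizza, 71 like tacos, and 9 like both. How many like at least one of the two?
|A∪B| = |A| + |B| - |A∩B| = 49 + 71 - 9 = 111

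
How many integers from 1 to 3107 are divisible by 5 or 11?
⌊3107/5⌋ + ⌊3107/11⌋ - ⌊3107/55⌋ = 621 + 282 - 56 = 847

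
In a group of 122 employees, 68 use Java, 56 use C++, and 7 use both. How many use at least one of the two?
|A∪B| = |A| + |B| - |A∩B| = 68 + 56 - 7 = 117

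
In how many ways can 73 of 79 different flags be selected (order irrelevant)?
C(79,73) = 79!/(73!×6!) = 277962685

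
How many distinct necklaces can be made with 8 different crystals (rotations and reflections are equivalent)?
(8-1)!/2 = 5040/2 = 2520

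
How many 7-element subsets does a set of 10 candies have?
C(10,7) = 10!/(7!×3!) = 120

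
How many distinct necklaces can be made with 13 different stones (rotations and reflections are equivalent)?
(13-1)!/2 = 479001600/2 = 239500800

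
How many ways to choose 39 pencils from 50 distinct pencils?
C(50,39) = 50!/(39!×11!) = 37353738800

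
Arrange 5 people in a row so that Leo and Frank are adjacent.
Treat as block: (5-1)! × 2! = 24 × 2 = 48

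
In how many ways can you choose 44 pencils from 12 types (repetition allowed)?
C(44+12-1, 12-1) = C(55, 11) = 119653565850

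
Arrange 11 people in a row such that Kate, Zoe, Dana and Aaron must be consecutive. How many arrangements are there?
Treat the 4 as one block: (11-4+1)! × 4! = 40320 × 24 = 967680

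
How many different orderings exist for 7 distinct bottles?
7! = 5040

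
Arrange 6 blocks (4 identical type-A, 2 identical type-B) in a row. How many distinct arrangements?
6! / (4! × 2!) = 15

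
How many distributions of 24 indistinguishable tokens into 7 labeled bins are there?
C(24+7-1, 7-1) = C(30, 6) = 593775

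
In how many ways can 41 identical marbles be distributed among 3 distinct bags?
C(41+3-1, 3-1) = C(43, 2) = 903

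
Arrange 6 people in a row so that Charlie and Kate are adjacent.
Treat as block: (6-1)! × 2! = 120 × 2 = 240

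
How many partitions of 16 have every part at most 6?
Let r_j(i) = number of partitions of i into parts ≤ j, for i = 0..16. r_1(i) = 1 for all i; r_j(i) = r_{j-1}(i) + r_j(i-j). Rows j = 2..6: ≤2: 1 1 2 2 3 3 4 4 5 5 6 6 7 7 8 8 9; ≤3: 1 1 2 3 4 5 7 8 10 12 14 16 19 21 24 27 30; ≤4: 1 1 2 3 5 6 9 11 15 18 23 27 34 39 47 54 64; ≤5: 1 1 2 3 5 7 10 13 18 23 30 37 47 57 70 84 101; ≤6: 1 1 2 3 5 7 11 14 20 26 35 44 58 71 90 110 136. r_6(16) = 136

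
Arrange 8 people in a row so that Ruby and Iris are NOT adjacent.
Total - adjacent = 8! - (8-1)!×2 = 40320 - 10080 = 30240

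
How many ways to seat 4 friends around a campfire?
Circular: fix one position, arrange the rest. (4-1)! = 6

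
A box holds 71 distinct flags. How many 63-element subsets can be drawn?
C(71,63) = 71!/(63!×8!) = 10639125640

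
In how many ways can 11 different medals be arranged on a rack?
11! = 39916800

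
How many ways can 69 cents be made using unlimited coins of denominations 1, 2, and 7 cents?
Coefficient of x^69 in 1/(1-x^1) · 1/(1-x^2) · 1/(1-x^7). Case on j = number of 7-cent coins (j = 0..9); remainder r = 69 - 7j is made from {1,2} in ⌊r/2⌋+1 ways. r = 69, 62, 55, 48, 41, 34, 27, 20, 13, 6 → 35 + 32 + 28 + 25 + 21 + 18 + 14 + 11 + 7 + 4 = 195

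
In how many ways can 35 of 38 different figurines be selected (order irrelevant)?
C(38,35) = 38!/(35!×3!) = 8436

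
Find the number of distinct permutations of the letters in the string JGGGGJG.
7! / (2! × 5!) = 21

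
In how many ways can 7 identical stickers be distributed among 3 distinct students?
C(7+3-1, 3-1) = C(9, 2) = 36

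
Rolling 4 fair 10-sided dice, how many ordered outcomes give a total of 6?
Coefficient of x^6 in (x + x² + ... + x^10)^4. By inclusion-exclusion on dice exceeding 10: Σ_j (-1)^j C(4,j)·C(6-1-10j, 3) = C(4,0)·C(5,3) = 1·10 = 10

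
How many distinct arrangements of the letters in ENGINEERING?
11! / (3! × 3! × 2! × 2! × 1!) = 277200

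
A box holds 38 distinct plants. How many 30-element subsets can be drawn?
C(38,30) = 38!/(30!×8!) = 48903492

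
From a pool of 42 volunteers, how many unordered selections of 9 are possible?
C(42,9) = 42!/(9!×33!) = 445891810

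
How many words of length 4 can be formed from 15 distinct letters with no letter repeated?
P(15,4) = 15!/(15-4)! = 32760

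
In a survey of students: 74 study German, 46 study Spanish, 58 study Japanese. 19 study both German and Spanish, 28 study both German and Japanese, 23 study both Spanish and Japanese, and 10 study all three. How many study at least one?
|A∪B∪C| = 74+46+58-19-28-23+10 = 118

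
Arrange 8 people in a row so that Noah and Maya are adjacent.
Treat as block: (8-1)! × 2! = 5040 × 2 = 10080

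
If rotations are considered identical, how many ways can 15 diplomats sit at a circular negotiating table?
Circular: fix one position, arrange the rest. (15-1)! = 87178291200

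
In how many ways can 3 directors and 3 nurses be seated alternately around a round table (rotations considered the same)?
Fix one of the directors: (3-1)! ways for the remaining directors, × 3! ways for the nurses = 2 × 6 = 12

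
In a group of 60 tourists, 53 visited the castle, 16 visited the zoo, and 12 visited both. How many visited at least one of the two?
|A∪B| = |A| + |B| - |A∩B| = 53 + 16 - 12 = 57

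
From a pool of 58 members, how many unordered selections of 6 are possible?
C(58,6) = 58!/(6!×52!) = 40475358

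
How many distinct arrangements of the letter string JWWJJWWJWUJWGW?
14! / (5! × 1! × 7! × 1!) = 144144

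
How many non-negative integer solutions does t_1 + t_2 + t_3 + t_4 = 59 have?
C(59+4-1, 4-1) = C(62, 3) = 37820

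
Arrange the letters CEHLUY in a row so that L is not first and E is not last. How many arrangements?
By inclusion-exclusion: 6! - 2×(6-1)! + (6-2)! = 720 - 240 + 24 = 504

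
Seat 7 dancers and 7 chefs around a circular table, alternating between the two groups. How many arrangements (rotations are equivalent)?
Fix one of the dancers: (7-1)! ways for the remaining dancers, × 7! ways for the chefs = 720 × 5040 = 3628800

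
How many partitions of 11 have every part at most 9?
Let r_j(i) = number of partitions of i into parts ≤ j, for i = 0..11. r_1(i) = 1 for all i; r_j(i) = r_{j-1}(i) + r_j(i-j). Rows j = 2..9: ≤2: 1 1 2 2 3 3 4 4 5 5 6 6; ≤3: 1 1 2 3 4 5 7 8 10 12 14 16; ≤4: 1 1 2 3 5 6 9 11 15 18 23 27; ≤5: 1 1 2 3 5 7 10 13 18 23 30 37; ≤6: 1 1 2 3 5 7 11 14 20 26 35 44; ≤7: 1 1 2 3 5 7 11 15 21 28 38 49; ≤8: 1 1 2 3 5 7 11 15 22 29 40 52; ≤9: 1 1 2 3 5 7 11 15 22 30 41 54. r_9(11) = 54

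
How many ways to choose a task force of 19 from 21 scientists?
C(21,19) = 21!/(19!×2!) = 210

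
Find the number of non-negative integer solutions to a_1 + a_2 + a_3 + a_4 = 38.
C(38+4-1, 4-1) = C(41, 3) = 10660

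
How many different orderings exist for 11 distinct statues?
11! = 39916800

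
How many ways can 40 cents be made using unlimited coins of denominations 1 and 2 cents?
Coefficient of x^40 in 1/(1-x^1) · 1/(1-x^2). Use j coins of 2 for j = 0..⌊40/2⌋ = 20, the rest in 1s: 20 + 1 = 21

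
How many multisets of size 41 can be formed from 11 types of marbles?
C(41+11-1, 11-1) = C(51, 10) = 12777711870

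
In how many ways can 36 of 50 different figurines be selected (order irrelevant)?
C(50,36) = 50!/(36!×14!) = 937845656300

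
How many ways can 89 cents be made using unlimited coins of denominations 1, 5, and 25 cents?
Coefficient of x^89 in 1/(1-x^1) · 1/(1-x^5) · 1/(1-x^25). Case on j = number of 25-cent coins (j = 0..3); remainder r = 89 - 25j is made from {1,5} in ⌊r/5⌋+1 ways. r = 89, 64, 39, 14 → 18 + 13 + 8 + 3 = 42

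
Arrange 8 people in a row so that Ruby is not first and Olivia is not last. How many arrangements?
By inclusion-exclusion: 8! - 2×(8-1)! + (8-2)! = 40320 - 10080 + 720 = 30960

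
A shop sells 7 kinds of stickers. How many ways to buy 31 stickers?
C(31+7-1, 7-1) = C(37, 6) = 2324784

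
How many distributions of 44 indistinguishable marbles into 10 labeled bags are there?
C(44+10-1, 10-1) = C(53, 9) = 4431613550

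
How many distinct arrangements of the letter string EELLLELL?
8! / (3! × 5!) = 56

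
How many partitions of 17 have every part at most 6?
Let r_j(i) = number of partitions of i into parts ≤ j, for i = 0..17. r_1(i) = 1 for all i; r_j(i) = r_{j-1}(i) + r_j(i-j). Rows j = 2..6: ≤2: 1 1 2 2 3 3 4 4 5 5 6 6 7 7 8 8 9 9; ≤3: 1 1 2 3 4 5 7 8 10 12 14 16 19 21 24 27 30 33; ≤4: 1 1 2 3 5 6 9 11 15 18 23 27 34 39 47 54 64 72; ≤5: 1 1 2 3 5 7 10 13 18 23 30 37 47 57 70 84 101 119; ≤6: 1 1 2 3 5 7 11 14 20 26 35 44 58 71 90 110 136 163. r_6(17) = 163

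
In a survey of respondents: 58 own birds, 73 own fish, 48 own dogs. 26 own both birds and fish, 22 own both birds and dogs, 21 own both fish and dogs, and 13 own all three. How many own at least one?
|A∪B∪C| = 58+73+48-26-22-21+13 = 123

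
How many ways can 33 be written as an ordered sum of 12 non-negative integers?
C(33+12-1, 12-1) = C(44, 11) = 7669339132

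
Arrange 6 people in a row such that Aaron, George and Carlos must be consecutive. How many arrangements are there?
Treat the 3 as one block: (6-3+1)! × 3! = 24 × 6 = 144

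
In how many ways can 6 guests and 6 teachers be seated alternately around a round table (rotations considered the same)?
Fix one of the guests: (6-1)! ways for the remaining guests, × 6! ways for the teachers = 120 × 720 = 86400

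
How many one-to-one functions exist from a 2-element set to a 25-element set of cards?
P(25,2) = 25!/(25-2)! = 600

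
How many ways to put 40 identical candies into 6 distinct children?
C(40+6-1, 6-1) = C(45, 5) = 1221759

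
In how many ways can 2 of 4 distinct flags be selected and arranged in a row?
P(4,2) = 4!/(4-2)! = 12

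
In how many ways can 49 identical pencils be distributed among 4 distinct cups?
C(49+4-1, 4-1) = C(52, 3) = 22100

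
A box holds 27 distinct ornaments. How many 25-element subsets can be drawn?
C(27,25) = 27!/(25!×2!) = 351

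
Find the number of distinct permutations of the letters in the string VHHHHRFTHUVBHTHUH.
17! / (2! × 8! × 1! × 2! × 1! × 1! × 2!) = 1102701600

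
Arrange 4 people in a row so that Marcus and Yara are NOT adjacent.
Total - adjacent = 4! - (4-1)!×2 = 24 - 12 = 12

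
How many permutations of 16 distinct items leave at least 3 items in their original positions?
Exactly j fixed points: C(16,j)·!(16-j); sum over j ≥ 3 (derangement numbers via !m = (m-1)·(!(m-1) + !(m-2)): !0..!13 = 1, 0, 1, 2, 9, 44, 265, 1854, 14833, 133496, 1334961, 14684570, 176214841, 2290792932). Σ_{j=3}^{16} C(16,j)·!(16-j) = C(16,3)·!13 + C(16,4)·!12 + C(16,5)·!11 + C(16,6)·!10 + C(16,7)·!9 + C(16,8)·!8 + C(16,9)·!7 + C(16,10)·!6 + C(16,11)·!5 + C(16,12)·!4 + C(16,13)·!3 + C(16,14)·!2 + C(16,15)·!1 + C(16,16)·!0 = 560·2290792932 + 1820·176214841 + 4368·14684570 + 8008·1334961 + 11440·133496 + 12870·14833 + 11440·1854 + 8008·265 + 4368·44 + 1820·9 + 560·2 + 120·1 + 16·0 + 1·1 = 1680129258631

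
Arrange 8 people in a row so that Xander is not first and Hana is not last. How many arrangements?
By inclusion-exclusion: 8! - 2×(8-1)! + (8-2)! = 40320 - 10080 + 720 = 30960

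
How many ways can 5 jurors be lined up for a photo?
5! = 120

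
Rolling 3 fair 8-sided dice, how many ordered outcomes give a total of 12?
Coefficient of x^12 in (x + x² + ... + x^8)^3. By inclusion-exclusion on dice exceeding 8: Σ_j (-1)^j C(3,j)·C(12-1-8j, 2) = C(3,0)·C(11,2) - C(3,1)·C(3,2) = 1·55 - 3·3 = 46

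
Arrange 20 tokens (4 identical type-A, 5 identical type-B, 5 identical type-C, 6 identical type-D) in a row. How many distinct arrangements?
20! / (4! × 5! × 5! × 6!) = 9777287520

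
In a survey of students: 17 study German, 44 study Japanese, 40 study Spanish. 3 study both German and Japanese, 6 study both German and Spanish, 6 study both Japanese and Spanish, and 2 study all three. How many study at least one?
|A∪B∪C| = 17+44+40-3-6-6+2 = 88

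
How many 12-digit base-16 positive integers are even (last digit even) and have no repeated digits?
Last∈{0,2,4,6,8,10,12,14}. Last=0: 54486432000. Last nonzero: 7×14×P(14,10) = 355978022400. Total = 410464454400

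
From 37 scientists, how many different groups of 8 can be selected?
C(37,8) = 37!/(8!×29!) = 38608020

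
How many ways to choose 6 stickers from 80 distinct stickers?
C(80,6) = 80!/(6!×74!) = 300500200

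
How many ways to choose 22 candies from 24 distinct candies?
C(24,22) = 24!/(22!×2!) = 276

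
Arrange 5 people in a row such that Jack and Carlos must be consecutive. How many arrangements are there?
Treat the 2 as one block: (5-2+1)! × 2! = 24 × 2 = 48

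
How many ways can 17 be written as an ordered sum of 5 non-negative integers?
C(17+5-1, 5-1) = C(21, 4) = 5985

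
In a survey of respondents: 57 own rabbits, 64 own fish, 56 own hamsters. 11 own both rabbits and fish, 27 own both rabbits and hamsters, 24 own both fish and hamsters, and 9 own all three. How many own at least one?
|A∪B∪C| = 57+64+56-11-27-24+9 = 124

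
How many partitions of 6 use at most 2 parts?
By conjugation, equals partitions of 6 into parts ≤ 2. Let r_j(i) = number of partitions of i into parts ≤ j, for i = 0..6. r_1(i) = 1 for all i; r_j(i) = r_{j-1}(i) + r_j(i-j). Rows j = 2..2: ≤2: 1 1 2 2 3 3 4. r_2(6) = 4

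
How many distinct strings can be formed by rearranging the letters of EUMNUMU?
7! / (1! × 3! × 1! × 2!) = 420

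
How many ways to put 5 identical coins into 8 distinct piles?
C(5+8-1, 8-1) = C(12, 7) = 792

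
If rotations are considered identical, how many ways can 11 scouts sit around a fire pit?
Circular: fix one position, arrange the rest. (11-1)! = 3628800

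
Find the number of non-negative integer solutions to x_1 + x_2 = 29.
C(29+2-1, 2-1) = C(30, 1) = 30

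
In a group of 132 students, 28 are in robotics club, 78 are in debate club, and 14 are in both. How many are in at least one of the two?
|A∪B| = |A| + |B| - |A∩B| = 28 + 78 - 14 = 92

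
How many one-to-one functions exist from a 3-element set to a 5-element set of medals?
P(5,3) = 5!/(5-3)! = 60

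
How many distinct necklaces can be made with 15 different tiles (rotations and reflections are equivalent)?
(15-1)!/2 = 87178291200/2 = 43589145600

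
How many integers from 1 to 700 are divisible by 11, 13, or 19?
⌊700/11⌋+⌊700/13⌋+⌊700/19⌋ - ⌊700/143⌋-⌊700/209⌋-⌊700/247⌋ + ⌊700/2717⌋ = 63+53+36 - 4-3-2 + 0 = 143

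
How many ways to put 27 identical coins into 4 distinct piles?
C(27+4-1, 4-1) = C(30, 3) = 4060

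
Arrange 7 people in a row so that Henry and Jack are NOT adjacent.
Total - adjacent = 7! - (7-1)!×2 = 5040 - 1440 = 3600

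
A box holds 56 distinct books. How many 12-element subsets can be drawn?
C(56,12) = 56!/(12!×44!) = 558383307300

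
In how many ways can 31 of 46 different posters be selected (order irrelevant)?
C(46,31) = 46!/(31!×15!) = 511738760544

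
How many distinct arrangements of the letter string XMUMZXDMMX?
10! / (3! × 1! × 1! × 1! × 4!) = 25200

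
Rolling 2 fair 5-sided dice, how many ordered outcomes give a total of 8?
Coefficient of x^8 in (x + x² + ... + x^5)^2. By inclusion-exclusion on dice exceeding 5: Σ_j (-1)^j C(2,j)·C(8-1-5j, 1) = C(2,0)·C(7,1) - C(2,1)·C(2,1) = 1·7 - 2·2 = 3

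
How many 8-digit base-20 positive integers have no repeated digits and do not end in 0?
Last digit: 19 nonzero choices. First digit: 18 (nonzero, ≠last). Middle 6: P(18,6) = 13366080. Total = 4571199360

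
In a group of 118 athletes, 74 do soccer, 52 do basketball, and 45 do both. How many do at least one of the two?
|A∪B| = |A| + |B| - |A∩B| = 74 + 52 - 45 = 81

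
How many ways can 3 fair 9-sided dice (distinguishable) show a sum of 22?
Coefficient of x^22 in (x + x² + ... + x^9)^3. By inclusion-exclusion on dice exceeding 9: Σ_j (-1)^j C(3,j)·C(22-1-9j, 2) = C(3,0)·C(21,2) - C(3,1)·C(12,2) + C(3,2)·C(3,2) = 1·210 - 3·66 + 3·3 = 21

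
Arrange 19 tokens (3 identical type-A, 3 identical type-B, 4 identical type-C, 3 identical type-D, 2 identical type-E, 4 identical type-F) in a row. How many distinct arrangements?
19! / (3! × 3! × 4! × 3! × 2! × 4!) = 488864376000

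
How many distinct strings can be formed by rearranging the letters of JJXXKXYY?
8! / (2! × 1! × 2! × 3!) = 1680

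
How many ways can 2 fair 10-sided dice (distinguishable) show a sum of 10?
Coefficient of x^10 in (x + x² + ... + x^10)^2. By inclusion-exclusion on dice exceeding 10: Σ_j (-1)^j C(2,j)·C(10-1-10j, 1) = C(2,0)·C(9,1) = 1·9 = 9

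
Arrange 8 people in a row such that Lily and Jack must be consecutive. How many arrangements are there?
Treat the 2 as one block: (8-2+1)! × 2! = 5040 × 2 = 10080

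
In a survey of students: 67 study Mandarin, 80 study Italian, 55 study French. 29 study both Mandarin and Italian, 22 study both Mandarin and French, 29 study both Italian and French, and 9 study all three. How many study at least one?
|A∪B∪C| = 67+80+55-29-22-29+9 = 131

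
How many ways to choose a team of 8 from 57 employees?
C(57,8) = 57!/(8!×49!) = 1652411475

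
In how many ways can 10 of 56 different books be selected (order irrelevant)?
C(56,10) = 56!/(10!×46!) = 35607051480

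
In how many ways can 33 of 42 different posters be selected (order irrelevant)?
C(42,33) = 42!/(33!×9!) = 445891810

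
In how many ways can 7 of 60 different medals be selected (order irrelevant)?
C(60,7) = 60!/(7!×53!) = 386206920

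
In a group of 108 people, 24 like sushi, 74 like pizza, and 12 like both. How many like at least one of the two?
|A∪B| = |A| + |B| - |A∩B| = 24 + 74 - 12 = 86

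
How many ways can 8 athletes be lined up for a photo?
8! = 40320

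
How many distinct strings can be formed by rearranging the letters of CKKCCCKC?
8! / (5! × 3!) = 56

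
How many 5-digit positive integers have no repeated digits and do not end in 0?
Last digit: 9 nonzero choices. First digit: 8 (nonzero, ≠last). Middle 3: P(8,3) = 336. Total = 24192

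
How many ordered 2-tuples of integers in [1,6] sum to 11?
Coefficient of x^11 in (x + x² + ... + x^6)^2. By inclusion-exclusion on dice exceeding 6: Σ_j (-1)^j C(2,j)·C(11-1-6j, 1) = C(2,0)·C(10,1) - C(2,1)·C(4,1) = 1·10 - 2·4 = 2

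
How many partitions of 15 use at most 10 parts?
By conjugation, equals partitions of 15 into parts ≤ 10. Let r_j(i) = number of partitions of i into parts ≤ j, for i = 0..15. r_1(i) = 1 for all i; r_j(i) = r_{j-1}(i) + r_j(i-j). Rows j = 2..10: ≤2: 1 1 2 2 3 3 4 4 5 5 6 6 7 7 8 8; ≤3: 1 1 2 3 4 5 7 8 10 12 14 16 19 21 24 27; ≤4: 1 1 2 3 5 6 9 11 15 18 23 27 34 39 47 54; ≤5: 1 1 2 3 5 7 10 13 18 23 30 37 47 57 70 84; ≤6: 1 1 2 3 5 7 11 14 20 26 35 44 58 71 90 110; ≤7: 1 1 2 3 5 7 11 15 21 28 38 49 65 82 105 131; ≤8: 1 1 2 3 5 7 11 15 22 29 40 52 70 89 116 146; ≤9: 1 1 2 3 5 7 11 15 22 30 41 54 73 94 123 157; ≤10: 1 1 2 3 5 7 11 15 22 30 42 55 75 97 128 164. r_10(15) = 164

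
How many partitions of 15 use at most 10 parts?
By conjugation, equals partitions of 15 into parts ≤ 10. Let r_j(i) = number of partitions of i into parts ≤ j, for i = 0..15. r_1(i) = 1 for all i; r_j(i) = r_{j-1}(i) + r_j(i-j). Rows j = 2..10: ≤2: 1 1 2 2 3 3 4 4 5 5 6 6 7 7 8 8; ≤3: 1 1 2 3 4 5 7 8 10 12 14 16 19 21 24 27; ≤4: 1 1 2 3 5 6 9 11 15 18 23 27 34 39 47 54; ≤5: 1 1 2 3 5 7 10 13 18 23 30 37 47 57 70 84; ≤6: 1 1 2 3 5 7 11 14 20 26 35 44 58 71 90 110; ≤7: 1 1 2 3 5 7 11 15 21 28 38 49 65 82 105 131; ≤8: 1 1 2 3 5 7 11 15 22 29 40 52 70 89 116 146; ≤9: 1 1 2 3 5 7 11 15 22 30 41 54 73 94 123 157; ≤10: 1 1 2 3 5 7 11 15 22 30 42 55 75 97 128 164. r_10(15) = 164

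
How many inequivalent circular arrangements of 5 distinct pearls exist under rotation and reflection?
(5-1)!/2 = 24/2 = 12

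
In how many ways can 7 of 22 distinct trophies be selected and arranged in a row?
P(22,7) = 22!/(22-7)! = 859541760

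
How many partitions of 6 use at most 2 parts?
By conjugation, equals partitions of 6 into parts ≤ 2. Let r_j(i) = number of partitions of i into parts ≤ j, for i = 0..6. r_1(i) = 1 for all i; r_j(i) = r_{j-1}(i) + r_j(i-j). Rows j = 2..2: ≤2: 1 1 2 2 3 3 4. r_2(6) = 4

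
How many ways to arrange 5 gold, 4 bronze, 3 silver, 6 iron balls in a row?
18! / (5! × 4! × 3! × 6!) = 514594080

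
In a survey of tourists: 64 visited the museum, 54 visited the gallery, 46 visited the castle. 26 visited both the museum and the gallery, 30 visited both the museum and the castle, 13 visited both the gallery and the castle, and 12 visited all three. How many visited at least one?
|A∪B∪C| = 64+54+46-26-30-13+12 = 107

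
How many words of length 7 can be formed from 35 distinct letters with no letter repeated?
P(35,7) = 35!/(35-7)! = 33891580800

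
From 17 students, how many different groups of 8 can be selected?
C(17,8) = 17!/(8!×9!) = 24310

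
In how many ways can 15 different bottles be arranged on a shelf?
15! = 1307674368000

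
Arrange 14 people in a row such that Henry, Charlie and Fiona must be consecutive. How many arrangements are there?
Treat the 3 as one block: (14-3+1)! × 3! = 479001600 × 6 = 2874009600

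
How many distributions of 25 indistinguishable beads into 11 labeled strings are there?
C(25+11-1, 11-1) = C(35, 10) = 183579396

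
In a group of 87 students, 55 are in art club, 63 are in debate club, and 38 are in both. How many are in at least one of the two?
|A∪B| = |A| + |B| - |A∩B| = 55 + 63 - 38 = 80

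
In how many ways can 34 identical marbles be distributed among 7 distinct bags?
C(34+7-1, 7-1) = C(40, 6) = 3838380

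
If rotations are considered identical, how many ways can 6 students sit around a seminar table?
Circular: fix one position, arrange the rest. (6-1)! = 120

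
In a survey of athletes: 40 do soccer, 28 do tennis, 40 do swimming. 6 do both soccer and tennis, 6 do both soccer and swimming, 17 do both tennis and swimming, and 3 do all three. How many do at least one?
|A∪B∪C| = 40+28+40-6-6-17+3 = 82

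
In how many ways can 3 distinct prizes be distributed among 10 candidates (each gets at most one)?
P(10,3) = 10!/(10-3)! = 720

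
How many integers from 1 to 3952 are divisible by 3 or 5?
⌊3952/3⌋ + ⌊3952/5⌋ - ⌊3952/15⌋ = 1317 + 790 - 263 = 1844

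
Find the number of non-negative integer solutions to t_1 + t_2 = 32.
C(32+2-1, 2-1) = C(33, 1) = 33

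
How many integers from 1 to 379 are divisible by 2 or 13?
⌊379/2⌋ + ⌊379/13⌋ - ⌊379/26⌋ = 189 + 29 - 14 = 204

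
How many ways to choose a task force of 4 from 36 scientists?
C(36,4) = 36!/(4!×32!) = 58905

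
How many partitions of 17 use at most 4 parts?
By conjugation, equals partitions of 17 into parts ≤ 4. Let r_j(i) = number of partitions of i into parts ≤ j, for i = 0..17. r_1(i) = 1 for all i; r_j(i) = r_{j-1}(i) + r_j(i-j). Rows j = 2..4: ≤2: 1 1 2 2 3 3 4 4 5 5 6 6 7 7 8 8 9 9; ≤3: 1 1 2 3 4 5 7 8 10 12 14 16 19 21 24 27 30 33; ≤4: 1 1 2 3 5 6 9 11 15 18 23 27 34 39 47 54 64 72. r_4(17) = 72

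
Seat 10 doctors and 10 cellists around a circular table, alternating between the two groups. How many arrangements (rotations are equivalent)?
Fix one of the doctors: (10-1)! ways for the remaining doctors, × 10! ways for the cellists = 362880 × 3628800 = 1316818944000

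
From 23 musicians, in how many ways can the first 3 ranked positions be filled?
P(23,3) = 23!/(23-3)! = 10626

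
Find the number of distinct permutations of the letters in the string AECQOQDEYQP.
11! / (1! × 2! × 1! × 1! × 1! × 1! × 1! × 3!) = 3326400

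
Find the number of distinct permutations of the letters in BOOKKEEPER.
10! / (1! × 2! × 2! × 3! × 1! × 1!) = 151200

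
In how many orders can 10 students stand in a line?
10! = 3628800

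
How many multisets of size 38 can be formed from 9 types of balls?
C(38+9-1, 9-1) = C(46, 8) = 260932815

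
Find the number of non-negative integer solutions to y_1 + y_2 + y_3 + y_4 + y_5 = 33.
C(33+5-1, 5-1) = C(37, 4) = 66045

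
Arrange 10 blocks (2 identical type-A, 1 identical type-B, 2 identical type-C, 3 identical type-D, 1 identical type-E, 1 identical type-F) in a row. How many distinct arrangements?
10! / (2! × 1! × 2! × 3! × 1! × 1!) = 151200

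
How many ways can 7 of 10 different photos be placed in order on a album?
P(10,7) = 10!/(10-7)! = 604800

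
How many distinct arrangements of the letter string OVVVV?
5! / (1! × 4!) = 5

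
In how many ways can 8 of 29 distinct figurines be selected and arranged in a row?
P(29,8) = 29!/(29-8)! = 173059286400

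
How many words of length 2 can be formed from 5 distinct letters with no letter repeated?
P(5,2) = 5!/(5-2)! = 20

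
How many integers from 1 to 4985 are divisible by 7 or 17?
⌊4985/7⌋ + ⌊4985/17⌋ - ⌊4985/119⌋ = 712 + 293 - 41 = 964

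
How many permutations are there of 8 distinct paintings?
8! = 40320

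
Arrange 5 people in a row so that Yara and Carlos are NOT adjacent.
Total - adjacent = 5! - (5-1)!×2 = 120 - 48 = 72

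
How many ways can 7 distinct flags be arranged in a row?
7! = 5040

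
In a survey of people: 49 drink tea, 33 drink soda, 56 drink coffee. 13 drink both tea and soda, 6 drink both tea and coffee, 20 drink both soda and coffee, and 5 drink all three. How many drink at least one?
|A∪B∪C| = 49+33+56-13-6-20+5 = 104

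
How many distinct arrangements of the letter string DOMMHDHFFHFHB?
13! / (4! × 2! × 1! × 2! × 3! × 1!) = 10810800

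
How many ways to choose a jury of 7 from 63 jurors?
C(63,7) = 63!/(7!×56!) = 553270671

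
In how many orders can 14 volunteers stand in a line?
14! = 87178291200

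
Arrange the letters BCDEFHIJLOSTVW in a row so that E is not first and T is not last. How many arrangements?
By inclusion-exclusion: 14! - 2×(14-1)! + (14-2)! = 87178291200 - 12454041600 + 479001600 = 75203251200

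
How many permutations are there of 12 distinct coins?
12! = 479001600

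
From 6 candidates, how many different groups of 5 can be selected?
C(6,5) = 6!/(5!×1!) = 6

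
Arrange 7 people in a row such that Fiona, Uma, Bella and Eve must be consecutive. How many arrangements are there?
Treat the 4 as one block: (7-4+1)! × 4! = 24 × 24 = 576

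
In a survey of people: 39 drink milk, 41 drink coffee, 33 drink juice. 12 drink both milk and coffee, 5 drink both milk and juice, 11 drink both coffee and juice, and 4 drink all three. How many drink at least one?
|A∪B∪C| = 39+41+33-12-5-11+4 = 89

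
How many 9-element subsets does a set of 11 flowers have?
C(11,9) = 11!/(9!×2!) = 55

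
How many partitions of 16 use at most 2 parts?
By conjugation, equals partitions of 16 into parts ≤ 2. Let r_j(i) = number of partitions of i into parts ≤ j, for i = 0..16. r_1(i) = 1 for all i; r_j(i) = r_{j-1}(i) + r_j(i-j). Rows j = 2..2: ≤2: 1 1 2 2 3 3 4 4 5 5 6 6 7 7 8 8 9. r_2(16) = 9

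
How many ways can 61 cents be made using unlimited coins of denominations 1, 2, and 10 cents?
Coefficient of x^61 in 1/(1-x^1) · 1/(1-x^2) · 1/(1-x^10). Case on j = number of 10-cent coins (j = 0..6); remainder r = 61 - 10j is made from {1,2} in ⌊r/2⌋+1 ways. r = 61, 51, 41, 31, 21, 11, 1 → 31 + 26 + 21 + 16 + 11 + 6 + 1 = 112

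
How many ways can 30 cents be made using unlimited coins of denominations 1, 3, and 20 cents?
Coefficient of x^30 in 1/(1-x^1) · 1/(1-x^3) · 1/(1-x^20). Case on j = number of 20-cent coins (j = 0..1); remainder r = 30 - 20j is made from {1,3} in ⌊r/3⌋+1 ways. r = 30, 10 → 11 + 4 = 15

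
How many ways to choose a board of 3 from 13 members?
C(13,3) = 13!/(3!×10!) = 286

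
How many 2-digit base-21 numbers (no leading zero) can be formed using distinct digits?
First digit: 20 choices (nonzero). Then descending: 20 × 20 = 400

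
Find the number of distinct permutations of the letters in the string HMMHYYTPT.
9! / (2! × 2! × 2! × 2! × 1!) = 22680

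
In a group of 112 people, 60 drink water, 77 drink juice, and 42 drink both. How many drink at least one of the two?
|A∪B| = |A| + |B| - |A∩B| = 60 + 77 - 42 = 95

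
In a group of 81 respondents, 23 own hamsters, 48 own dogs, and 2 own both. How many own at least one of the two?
|A∪B| = |A| + |B| - |A∩B| = 23 + 48 - 2 = 69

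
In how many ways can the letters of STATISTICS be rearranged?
10! / (3! × 3! × 1! × 2! × 1!) = 50400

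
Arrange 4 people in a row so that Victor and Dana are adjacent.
Treat as block: (4-1)! × 2! = 6 × 2 = 12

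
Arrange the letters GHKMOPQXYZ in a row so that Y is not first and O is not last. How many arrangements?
By inclusion-exclusion: 10! - 2×(10-1)! + (10-2)! = 3628800 - 725760 + 40320 = 2943360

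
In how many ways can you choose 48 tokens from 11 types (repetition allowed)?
C(48+11-1, 11-1) = C(58, 10) = 52179482355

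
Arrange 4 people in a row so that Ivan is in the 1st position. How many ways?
Fix one position: (4-1)! = 6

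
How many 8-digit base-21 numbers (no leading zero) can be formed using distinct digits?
First digit: 20 choices (nonzero). Then descending: 20 × 20 × 19 × 18 × 17 × 16 × 15 × 14 = 7814016000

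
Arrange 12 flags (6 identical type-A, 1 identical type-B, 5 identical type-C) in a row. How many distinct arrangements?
12! / (6! × 1! × 5!) = 5544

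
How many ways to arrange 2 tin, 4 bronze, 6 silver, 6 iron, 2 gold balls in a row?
20! / (2! × 4! × 6! × 6! × 2!) = 48886437600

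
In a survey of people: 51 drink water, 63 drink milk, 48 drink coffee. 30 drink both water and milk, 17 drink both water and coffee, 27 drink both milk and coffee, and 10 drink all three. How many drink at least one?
|A∪B∪C| = 51+63+48-30-17-27+10 = 98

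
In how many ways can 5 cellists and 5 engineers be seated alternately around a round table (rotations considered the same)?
Fix one of the cellists: (5-1)! ways for the remaining cellists, × 5! ways for the engineers = 24 × 120 = 2880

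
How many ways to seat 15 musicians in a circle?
Circular: fix one position, arrange the rest. (15-1)! = 87178291200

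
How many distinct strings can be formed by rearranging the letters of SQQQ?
4! / (3! × 1!) = 4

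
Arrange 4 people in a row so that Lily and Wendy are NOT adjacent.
Total - adjacent = 4! - (4-1)!×2 = 24 - 12 = 12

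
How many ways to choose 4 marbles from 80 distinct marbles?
C(80,4) = 80!/(4!×76!) = 1581580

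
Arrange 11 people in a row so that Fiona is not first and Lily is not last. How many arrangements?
By inclusion-exclusion: 11! - 2×(11-1)! + (11-2)! = 39916800 - 7257600 + 362880 = 33022080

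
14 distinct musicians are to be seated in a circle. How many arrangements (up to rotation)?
Circular: fix one position, arrange the rest. (14-1)! = 6227020800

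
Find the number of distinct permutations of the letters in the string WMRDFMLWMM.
10! / (1! × 1! × 1! × 1! × 4! × 2!) = 75600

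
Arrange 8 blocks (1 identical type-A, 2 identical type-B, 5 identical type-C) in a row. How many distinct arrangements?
8! / (1! × 2! × 5!) = 168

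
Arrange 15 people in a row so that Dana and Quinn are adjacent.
Treat as block: (15-1)! × 2! = 87178291200 × 2 = 174356582400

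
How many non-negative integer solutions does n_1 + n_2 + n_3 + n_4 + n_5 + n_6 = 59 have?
C(59+6-1, 6-1) = C(64, 5) = 7624512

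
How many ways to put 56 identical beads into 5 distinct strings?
C(56+5-1, 5-1) = C(60, 4) = 487635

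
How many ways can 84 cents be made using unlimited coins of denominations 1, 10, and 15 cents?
Coefficient of x^84 in 1/(1-x^1) · 1/(1-x^10) · 1/(1-x^15). Case on j = number of 15-cent coins (j = 0..5); remainder r = 84 - 15j is made from {1,10} in ⌊r/10⌋+1 ways. r = 84, 69, 54, 39, 24, 9 → 9 + 7 + 6 + 4 + 3 + 1 = 30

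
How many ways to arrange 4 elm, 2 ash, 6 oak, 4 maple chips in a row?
16! / (4! × 2! × 6! × 4!) = 25225200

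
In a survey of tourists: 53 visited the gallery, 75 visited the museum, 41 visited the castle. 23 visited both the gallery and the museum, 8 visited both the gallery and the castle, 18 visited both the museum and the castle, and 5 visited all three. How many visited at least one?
|A∪B∪C| = 53+75+41-23-8-18+5 = 125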